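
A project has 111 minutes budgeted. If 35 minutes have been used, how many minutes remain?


Total budget: 111 minutes
Time used: 35 minutes
Remaining: 111 - 35 = 76 minutes
Percent used: 31.5%
Percent remaining: 68.5%

76


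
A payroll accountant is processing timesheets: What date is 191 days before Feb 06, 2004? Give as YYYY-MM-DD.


Start: 2004-02-06
Subtracting 191 days
Days already passed in February: 6
After going back through February: 185 more days to subtract
January 2004: 31 days, 154 remaining
December 2003: 31 days, 123 remaining
November 2003: 30 days, 93 remaining
October 2003: 31 days, 62 remaining
Result: 2003-07-30

2003-07-30


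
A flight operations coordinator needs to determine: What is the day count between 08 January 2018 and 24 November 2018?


Start date: 2018-01-08
End date: 2018-11-24
Jan 2018: +24 days
Feb 2018: +28 days
Mar 2018: +31 days
... (8 more months)
Total: 320 days

320


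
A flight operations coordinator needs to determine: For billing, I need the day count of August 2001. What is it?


Month: August
Year: 2001
August is a 31-day month
Total: 31 days

31


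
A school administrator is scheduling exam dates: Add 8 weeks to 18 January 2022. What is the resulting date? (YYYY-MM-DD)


Start: 2022-01-18
Weeks to add: 8
Convert to days: 8 x 7 = 56 days
Add 56 days to 2022-01-18
Result: 2022-03-15

2022-03-15


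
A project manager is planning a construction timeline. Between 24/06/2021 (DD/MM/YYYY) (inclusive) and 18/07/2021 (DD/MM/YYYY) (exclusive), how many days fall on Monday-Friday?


Start: 2021-06-24 (Thursday)
End (exclusive): 2021-07-18 (Sunday)
Total calendar days: 24
Full weeks: 24 // 7 = 3 -> 15 weekdays
Remaining 3 days starting on Thursday:
  Thu(w), Fri(w), Sat(-) -> 2 weekdays
Total business days: 15 + 2 = 17

17


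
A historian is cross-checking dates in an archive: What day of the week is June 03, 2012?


Date: 2012-06-03
January 1, 2012 is a Sunday
Day of year: 155
Offset from Jan 1: 154 days
154 mod 7 = 0
Result: Sunday

Sunday


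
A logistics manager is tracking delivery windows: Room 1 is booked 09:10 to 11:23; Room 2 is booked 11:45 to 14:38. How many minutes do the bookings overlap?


Interval A: [550, 683] minutes from midnight
Interval B: [705, 878] minutes from midnight
Overlap start = max(550, 705) = 705
Overlap end = min(683, 878) = 683
End <= start, so the intervals do not overlap: 0 minutes

0


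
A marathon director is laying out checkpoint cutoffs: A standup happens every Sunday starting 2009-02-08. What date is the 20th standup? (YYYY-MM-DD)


First occurrence: 2009-02-08 (occurrence 1)
Each occurrence is 7 days after the previous.
Occurrence 20 is 19 weeks after the first.
19 weeks = 133 days
2009-02-08 + 133 days = 2009-06-21

2009-06-21


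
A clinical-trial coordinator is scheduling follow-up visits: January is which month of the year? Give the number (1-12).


Calendar month order:
1. January <--
2. February
January is month number 1

1


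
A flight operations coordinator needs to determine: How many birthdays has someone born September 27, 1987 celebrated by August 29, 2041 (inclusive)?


Birth: 1987-09-27
Reference: 2041-08-29
Year difference: 2041 - 1987 = 54
Has birthday (09-27) occurred by 08-29? No
Birthday not yet reached this year -> subtract 1
Age in full years: 53

53


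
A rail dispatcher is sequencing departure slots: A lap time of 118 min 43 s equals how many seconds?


Minutes: 118
Seconds: 43
Convert minutes to seconds: 118 x 60 = 7080
Add remaining seconds: 7080 + 43 = 7123

7123


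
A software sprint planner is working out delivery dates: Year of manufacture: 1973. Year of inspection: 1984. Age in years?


Birth year: 1973
Current year: 1984
Age = current year - birth year
Age = 1984 - 1973 = 11

11


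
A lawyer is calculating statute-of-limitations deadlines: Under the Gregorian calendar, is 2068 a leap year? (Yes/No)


Year: 2068
Divisible by 4? 2068 / 4 = 517.0 -> Yes
Divisible by 100? 2068 / 100 = 20.68 -> No
Divisible by 4 but not 100, so it IS a leap year

Yes


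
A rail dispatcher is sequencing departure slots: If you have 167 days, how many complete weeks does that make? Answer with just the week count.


Total days: 167
Days per week: 7
Division: 167 / 7 = 23 remainder 6
Complete weeks: 23
Remaining days: 6

23


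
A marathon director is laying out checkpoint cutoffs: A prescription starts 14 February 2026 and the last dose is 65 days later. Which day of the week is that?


Start: 2026-02-14 (Saturday)
Step 1 - find target date: add 65 days
  2026-02-14 + 65 days = 2026-04-20
Step 2 - day of week:
  65 mod 7 = 2
  Saturday + 2 days -> Monday
Result: Monday (2026-04-20)

Monday


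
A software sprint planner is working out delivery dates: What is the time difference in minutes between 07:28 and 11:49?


Start time: 07:28 = 448 minutes from midnight
End time: 11:49 = 709 minutes from midnight
Difference: 709 - 448 = 261 minutes
That is 4 hours and 21 minutes

261


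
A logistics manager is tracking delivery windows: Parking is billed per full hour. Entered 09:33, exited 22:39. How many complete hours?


Start: 09:33
End: 22:39
Hour difference: 22 - 9 = 13 hours
Minute difference: 39 - 33 = 6 minutes
Total minutes: 786
Complete hours: 786 / 60 = 13 (remainder 6)

13


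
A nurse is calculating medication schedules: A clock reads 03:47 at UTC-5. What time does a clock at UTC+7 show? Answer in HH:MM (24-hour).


Local time: 03:47 at UTC-5 (offset -5h)
Target zone: UTC+7 (offset 7h)
Difference: 7 - (-5) = 12 hours
Calculation: 3 + (12) = 15
Result: 15:47

15:47


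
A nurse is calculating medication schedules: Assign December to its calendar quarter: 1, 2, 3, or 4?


Month: December (month 12)
Q1: January-March (months 1-3)
Q2: April-June (months 4-6)
Q3: July-September (months 7-9)
Q4: October-December (months 10-12)
Month 12 falls in Q4

4


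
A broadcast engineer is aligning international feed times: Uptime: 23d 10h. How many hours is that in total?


Days: 23
Extra hours: 10
Hours per day: 24
Days to hours: 23 x 24 = 552
Total: 552 + 10 = 562

562


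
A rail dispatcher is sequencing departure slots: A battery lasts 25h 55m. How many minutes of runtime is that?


Hours: 25
Extra minutes: 55
Minutes per hour: 60
Hours to minutes: 25 x 60 = 1500
Total: 1500 + 55 = 1555

1555


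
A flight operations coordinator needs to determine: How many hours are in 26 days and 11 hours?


Days: 26
Extra hours: 11
Hours per day: 24
Days to hours: 26 x 24 = 624
Total: 624 + 11 = 635

635


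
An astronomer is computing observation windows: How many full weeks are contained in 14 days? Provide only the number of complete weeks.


Total days: 14
Days per week: 7
Division: 14 / 7 = 2 remainder 0
Complete weeks: 2
Remaining days: 0

2


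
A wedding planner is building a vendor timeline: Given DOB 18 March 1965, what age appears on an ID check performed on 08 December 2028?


Birth: 1965-03-18
Reference: 2028-12-08
Year difference: 2028 - 1965 = 63
Has birthday (03-18) occurred by 12-08? Yes
Age in full years: 63

63


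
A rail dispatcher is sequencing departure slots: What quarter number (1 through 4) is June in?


Month: June (month 6)
Q1: January-March (months 1-3)
Q2: April-June (months 4-6)
Q3: July-September (months 7-9)
Q4: October-December (months 10-12)
Month 6 falls in Q2

2


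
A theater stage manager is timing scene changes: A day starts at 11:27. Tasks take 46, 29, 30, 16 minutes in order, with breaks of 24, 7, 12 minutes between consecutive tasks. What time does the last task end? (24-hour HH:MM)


Start: 11:27 = 687 min from midnight
  after task 1 (46 min): 12:13
  after break (24 min): 12:37
  after task 2 (29 min): 13:06
  after break (7 min): 13:13
  after task 3 (30 min): 13:43
  after break (12 min): 13:55
  after task 4 (16 min): 14:11
Total elapsed: 164 minutes
End time: 14:11

14:11


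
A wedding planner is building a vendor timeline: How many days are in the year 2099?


Year: 2099
Check leap year rules:
Divisible by 4? No
2099 is not a leap year
Days: 365

365


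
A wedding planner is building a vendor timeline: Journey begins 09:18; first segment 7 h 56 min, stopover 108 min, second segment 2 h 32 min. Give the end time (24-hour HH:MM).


Depart: 09:18
Leg 1: +476 min -> 17:14
Layover: +108 min -> 19:02
Leg 2: +152 min -> 21:34
Total travel: 736 minutes = 12h 16m
Arrival: 21:34

21:34


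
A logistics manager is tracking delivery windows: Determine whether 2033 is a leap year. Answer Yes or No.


Year: 2033
Divisible by 4? 2033 / 4 = 508.25 -> No
Not divisible by 4, so NOT a leap year

No


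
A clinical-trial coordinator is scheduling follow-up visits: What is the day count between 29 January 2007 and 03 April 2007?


Start date: 2007-01-29
End date: 2007-04-03
Jan 2007: +3 days
Feb 2007: +28 days
Mar 2007: +31 days
Apr 2007: +2 days
Total: 64 days

64


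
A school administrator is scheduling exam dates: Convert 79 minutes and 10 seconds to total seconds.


Minutes: 79
Extra seconds: 10
Seconds per minute: 60
Minutes to seconds: 79 x 60 = 4740
Total: 4740 + 10 = 4750

4750


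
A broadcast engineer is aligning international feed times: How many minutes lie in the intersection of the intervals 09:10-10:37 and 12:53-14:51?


Interval A: [550, 637] minutes from midnight
Interval B: [773, 891] minutes from midnight
Overlap start = max(550, 773) = 773
Overlap end = min(637, 891) = 637
End <= start, so the intervals do not overlap: 0 minutes

0


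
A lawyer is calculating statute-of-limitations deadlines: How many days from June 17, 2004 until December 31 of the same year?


Start: June 17, 2004
End: December 31, 2004
Days left in June: 13
July: 31
August: 31
September: 30
October: 31
... plus remaining months
Sum of remaining months: 184
Total: 13 + 184 = 197

197


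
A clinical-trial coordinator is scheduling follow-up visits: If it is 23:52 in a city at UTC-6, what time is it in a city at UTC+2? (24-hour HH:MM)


Local time: 23:52 at UTC-6 (offset -6h)
Target zone: UTC+2 (offset 2h)
Difference: 2 - (-6) = 8 hours
Calculation: 23 + (8) = 31
Wraparound: (31) mod 24 = 7
Result: 07:52

07:52


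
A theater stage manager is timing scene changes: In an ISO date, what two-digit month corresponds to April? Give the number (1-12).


Calendar month order:
3. March
4. April <--
5. May
April is month number 4

4


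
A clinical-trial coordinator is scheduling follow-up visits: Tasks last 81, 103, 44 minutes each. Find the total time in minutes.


Durations: 81, 103, 44
Running sum: 81
+ 103 = 184
+ 44 = 228
Total duration: 228 minutes
That is 3 hours and 48 minutes

228


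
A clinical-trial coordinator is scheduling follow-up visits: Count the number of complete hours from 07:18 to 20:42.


Start: 07:18
End: 20:42
Hour difference: 20 - 7 = 13 hours
Minute difference: 42 - 18 = 24 minutes
Total minutes: 804
Complete hours: 804 / 60 = 13 (remainder 24)

13


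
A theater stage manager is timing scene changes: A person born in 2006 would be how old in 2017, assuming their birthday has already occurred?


Birth year: 2006
Current year: 2017
Age = current year - birth year
Age = 2017 - 2006 = 11

11


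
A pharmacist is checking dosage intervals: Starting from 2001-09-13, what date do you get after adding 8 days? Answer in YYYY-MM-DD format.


Start: 2001-09-13
Adding 8 days
Days remaining in September: 17
Result: 2001-09-21

2001-09-21


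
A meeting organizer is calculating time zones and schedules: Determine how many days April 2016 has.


Month: April
Year: 2016
April is a 30-day month
Total: 30 days

30


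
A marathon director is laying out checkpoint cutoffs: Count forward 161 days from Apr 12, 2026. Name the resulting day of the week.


Start: 2026-04-12 (Sunday)
Step 1 - find target date: add 161 days
  2026-04-12 + 161 days = 2026-09-20
Step 2 - day of week:
  161 mod 7 = 0
  Sunday + 0 days -> Sunday
Result: Sunday (2026-09-20)

Sunday


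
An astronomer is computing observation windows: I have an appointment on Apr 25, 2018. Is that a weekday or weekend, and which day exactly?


Date: 2018-04-25
January 1, 2018 is a Monday
Day of year: 115
Offset from Jan 1: 114 days
114 mod 7 = 2
Result: Wednesday

Wednesday


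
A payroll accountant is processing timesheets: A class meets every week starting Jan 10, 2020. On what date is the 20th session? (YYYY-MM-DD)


First occurrence: 2020-01-10 (occurrence 1)
Each occurrence is 7 days after the previous.
Occurrence 20 is 19 weeks after the first.
19 weeks = 133 days
2020-01-10 + 133 days = 2020-05-22

2020-05-22


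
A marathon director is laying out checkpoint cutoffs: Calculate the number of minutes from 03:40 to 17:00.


Start time: 03:40 = 220 minutes from midnight
End time: 17:00 = 1020 minutes from midnight
Difference: 1020 - 220 = 800 minutes
That is 13 hours and 20 minutes

800


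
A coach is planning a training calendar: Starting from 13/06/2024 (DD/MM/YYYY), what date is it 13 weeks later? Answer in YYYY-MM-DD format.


Start: 2024-06-13
Weeks to add: 13
Convert to days: 13 x 7 = 91 days
Add 91 days to 2024-06-13
Result: 2024-09-12

2024-09-12


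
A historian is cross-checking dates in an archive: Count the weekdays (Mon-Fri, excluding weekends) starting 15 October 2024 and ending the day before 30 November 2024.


Start: 2024-10-15 (Tuesday)
End (exclusive): 2024-11-30 (Saturday)
Total calendar days: 46
Full weeks: 46 // 7 = 6 -> 30 weekdays
Remaining 4 days starting on Tuesday:
  Tue(w), Wed(w), Thu(w), Fri(w) -> 4 weekdays
Total business days: 30 + 4 = 34

34


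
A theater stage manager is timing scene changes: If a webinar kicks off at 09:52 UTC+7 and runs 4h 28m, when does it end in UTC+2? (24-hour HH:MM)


Start: 09:52 in UTC+7
Step 1 - add duration:
  minutes: 52 + 28 = 80 (carry 1h)
  hours: 9 + 4 + 1 = 14
  end in UTC+7: 14:20
Step 2 - convert UTC+7 -> UTC+2:
  offset difference: 2 - (7) = -5 hours
  14 + (-5) = 9 -> mod 24 = 9
Result: 09:20 in UTC+2

09:20


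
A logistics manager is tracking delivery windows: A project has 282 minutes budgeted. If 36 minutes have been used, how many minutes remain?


Total budget: 282 minutes
Time used: 36 minutes
Remaining: 282 - 36 = 246 minutes
Percent used: 12.8%
Percent remaining: 87.2%

246


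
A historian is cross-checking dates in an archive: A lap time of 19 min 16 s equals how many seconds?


Minutes: 19
Seconds: 16
Convert minutes to seconds: 19 x 60 = 1140
Add remaining seconds: 1140 + 16 = 1156

1156


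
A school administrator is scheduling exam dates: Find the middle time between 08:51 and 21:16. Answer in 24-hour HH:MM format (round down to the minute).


Start time: 08:51 = 531 minutes from midnight
End time: 21:16 = 1276 minutes from midnight
Sum: 531 + 1276 = 1807
Midpoint: 1807 / 2 = 903 minutes
Convert: 903 / 60 = 15 hours, 3 minutes
Result: 15:03

15:03


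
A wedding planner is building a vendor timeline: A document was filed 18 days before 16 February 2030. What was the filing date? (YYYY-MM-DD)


Start: 2030-02-16
Subtracting 18 days
Days already passed in February: 16
After going back through February: 2 more days to subtract
January 2030 has 31 days, need 2
Result: 2030-01-29

2030-01-29


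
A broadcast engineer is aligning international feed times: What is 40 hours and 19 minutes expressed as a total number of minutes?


Hours: 40
Minutes: 19
Convert hours to minutes: 40 x 60 = 2400
Add remaining minutes: 2400 + 19 = 2419

2419


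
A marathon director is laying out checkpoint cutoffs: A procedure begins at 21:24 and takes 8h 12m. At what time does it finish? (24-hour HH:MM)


Start time: 21:24
Adding: 8 hours 12 minutes
Minutes: 24 + 12 = 36
Hours: 21 + 8 + 0 = 29
Hour wraparound: 29 mod 24 = 5
Result: 05:36

05:36


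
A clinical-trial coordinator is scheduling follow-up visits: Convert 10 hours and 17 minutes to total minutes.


Hours: 10
Extra minutes: 17
Minutes per hour: 60
Hours to minutes: 10 x 60 = 600
Total: 600 + 17 = 617

617


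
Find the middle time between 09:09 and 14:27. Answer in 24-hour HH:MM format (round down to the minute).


Start time: 09:09 = 549 minutes from midnight
End time: 14:27 = 867 minutes from midnight
Sum: 549 + 867 = 1416
Midpoint: 1416 / 2 = 708 minutes
Convert: 708 / 60 = 11 hours, 48 minutes
Result: 11:48

11:48


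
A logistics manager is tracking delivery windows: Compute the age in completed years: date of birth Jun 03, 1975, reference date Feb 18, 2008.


Birth: 1975-06-03
Reference: 2008-02-18
Year difference: 2008 - 1975 = 33
Has birthday (06-03) occurred by 02-18? No
Birthday not yet reached this year -> subtract 1
Age in full years: 32

32


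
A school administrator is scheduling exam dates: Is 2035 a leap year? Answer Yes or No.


Year: 2035
Divisible by 4? 2035 / 4 = 508.75 -> No
Not divisible by 4, so NOT a leap year

No


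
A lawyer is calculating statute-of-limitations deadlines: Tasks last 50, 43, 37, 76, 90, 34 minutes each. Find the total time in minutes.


Durations: 50, 43, 37, 76, 90, 34
Running sum: 50
+ 43 = 93
+ 37 = 130
+ 76 = 206
+ 90 = 296
+ 34 = 330
Total duration: 330 minutes
That is 5 hours and 30 minutes

330


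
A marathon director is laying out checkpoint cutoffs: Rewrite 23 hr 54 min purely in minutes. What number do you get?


Hours: 23
Extra minutes: 54
Minutes per hour: 60
Hours to minutes: 23 x 60 = 1380
Total: 1380 + 54 = 1434

1434


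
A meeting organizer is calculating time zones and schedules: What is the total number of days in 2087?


Year: 2087
Check leap year rules:
Divisible by 4? No
2087 is not a leap year
Days: 365

365


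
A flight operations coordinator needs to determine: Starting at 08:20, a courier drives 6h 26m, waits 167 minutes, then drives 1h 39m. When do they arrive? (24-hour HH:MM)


Depart: 08:20
Leg 1: +386 min -> 14:46
Layover: +167 min -> 17:33
Leg 2: +99 min -> 19:12
Total travel: 652 minutes = 10h 52m
Arrival: 19:12

19:12


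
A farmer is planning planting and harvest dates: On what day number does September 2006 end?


Month: September
Year: 2006
September is a 30-day month
Total: 30 days

30


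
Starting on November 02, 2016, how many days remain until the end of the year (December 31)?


Start: November 02, 2016
End: December 31, 2016
Days left in November: 28
December: 31
Sum of remaining months: 31
Total: 28 + 31 = 59

59


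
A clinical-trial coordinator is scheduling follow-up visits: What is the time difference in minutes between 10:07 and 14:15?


Start time: 10:07 = 607 minutes from midnight
End time: 14:15 = 855 minutes from midnight
Difference: 855 - 607 = 248 minutes
That is 4 hours and 8 minutes

248


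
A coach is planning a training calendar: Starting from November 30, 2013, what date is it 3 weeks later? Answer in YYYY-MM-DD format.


Start: 2013-11-30
Weeks to add: 3
Convert to days: 3 x 7 = 21 days
Add 21 days to 2013-11-30
Result: 2013-12-21

2013-12-21


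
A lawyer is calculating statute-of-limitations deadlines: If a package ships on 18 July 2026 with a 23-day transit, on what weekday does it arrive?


Start: 2026-07-18 (Saturday)
Step 1 - find target date: add 23 days
  2026-07-18 + 23 days = 2026-08-10
Step 2 - day of week:
  23 mod 7 = 2
  Saturday + 2 days -> Monday
Result: Monday (2026-08-10)

Monday


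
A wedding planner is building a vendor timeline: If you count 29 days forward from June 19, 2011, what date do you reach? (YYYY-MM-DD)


Start: 2011-06-19
Adding 29 days
Days remaining in June: 11
After June: 18 days still to add
July 2011 has 31 days, need 18
Result: 2011-07-18

2011-07-18


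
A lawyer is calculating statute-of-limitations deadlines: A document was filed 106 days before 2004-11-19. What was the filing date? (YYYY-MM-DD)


Start: 2004-11-19
Subtracting 106 days
Days already passed in November: 19
After going back through November: 87 more days to subtract
October 2004: 31 days, 56 remaining
September 2004: 30 days, 26 remaining
August 2004 has 31 days, need 26
Result: 2004-08-05

2004-08-05


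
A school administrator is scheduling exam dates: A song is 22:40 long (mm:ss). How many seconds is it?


Minutes: 22
Extra seconds: 40
Seconds per minute: 60
Minutes to seconds: 22 x 60 = 1320
Total: 1320 + 40 = 1360

1360


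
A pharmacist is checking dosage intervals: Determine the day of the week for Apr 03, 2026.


Date: 2026-04-03
January 1, 2026 is a Thursday
Day of year: 93
Offset from Jan 1: 92 days
92 mod 7 = 1
Result: Friday

Friday


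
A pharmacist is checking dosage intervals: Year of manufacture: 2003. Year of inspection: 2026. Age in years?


Birth year: 2003
Current year: 2026
Age = current year - birth year
Age = 2026 - 2003 = 23

23


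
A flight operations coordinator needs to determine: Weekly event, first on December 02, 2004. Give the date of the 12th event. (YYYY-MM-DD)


First occurrence: 2004-12-02 (occurrence 1)
Each occurrence is 7 days after the previous.
Occurrence 12 is 11 weeks after the first.
11 weeks = 77 days
2004-12-02 + 77 days = 2005-02-17

2005-02-17


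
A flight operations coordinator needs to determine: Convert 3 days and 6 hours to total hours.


Days: 3
Extra hours: 6
Hours per day: 24
Days to hours: 3 x 24 = 72
Total: 72 + 6 = 78

78


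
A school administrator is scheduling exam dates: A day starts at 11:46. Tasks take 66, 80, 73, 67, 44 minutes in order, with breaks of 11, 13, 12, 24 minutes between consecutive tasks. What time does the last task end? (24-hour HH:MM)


Start: 11:46 = 706 min from midnight
  after task 1 (66 min): 12:52
  after break (11 min): 13:03
  after task 2 (80 min): 14:23
  after break (13 min): 14:36
  after task 3 (73 min): 15:49
  after break (12 min): 16:01
  after task 4 (67 min): 17:08
  after break (24 min): 17:32
  after task 5 (44 min): 18:16
Total elapsed: 390 minutes
End time: 18:16

18:16


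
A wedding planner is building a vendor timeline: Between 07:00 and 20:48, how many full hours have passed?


Start: 07:00
End: 20:48
Hour difference: 20 - 7 = 13 hours
Minute difference: 48 - 0 = 48 minutes
Total minutes: 828
Complete hours: 828 / 60 = 13 (remainder 48)

13


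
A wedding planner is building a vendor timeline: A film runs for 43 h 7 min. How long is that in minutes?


Hours: 43
Minutes: 7
Convert hours to minutes: 43 x 60 = 2580
Add remaining minutes: 2580 + 7 = 2587

2587


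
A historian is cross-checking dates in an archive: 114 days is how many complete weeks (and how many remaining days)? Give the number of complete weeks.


Total days: 114
Days per week: 7
Division: 114 / 7 = 16 remainder 2
Complete weeks: 16
Remaining days: 2

16


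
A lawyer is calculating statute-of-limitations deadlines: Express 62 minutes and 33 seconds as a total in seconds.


Minutes: 62
Seconds: 33
Convert minutes to seconds: 62 x 60 = 3720
Add remaining seconds: 3720 + 33 = 3753

3753


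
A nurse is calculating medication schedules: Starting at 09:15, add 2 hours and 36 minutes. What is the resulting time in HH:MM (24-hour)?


Start time: 09:15
Adding: 2 hours 36 minutes
Minutes: 15 + 36 = 51
Hours: 9 + 2 + 0 = 11
Result: 11:51

11:51


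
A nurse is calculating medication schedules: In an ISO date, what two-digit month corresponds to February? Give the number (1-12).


Calendar month order:
1. January
2. February <--
3. March
February is month number 2

2


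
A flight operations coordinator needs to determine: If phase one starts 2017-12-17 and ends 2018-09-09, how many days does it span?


Start date: 2017-12-17
End date: 2018-09-09
Dec 2017: +15 days
Jan 2018: +31 days
Feb 2018: +28 days
... (7 more months)
Total: 266 days

266


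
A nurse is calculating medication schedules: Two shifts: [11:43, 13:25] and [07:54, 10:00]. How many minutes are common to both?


Interval A: [703, 805] minutes from midnight
Interval B: [474, 600] minutes from midnight
Overlap start = max(703, 474) = 703
Overlap end = min(805, 600) = 600
End <= start, so the intervals do not overlap: 0 minutes

0


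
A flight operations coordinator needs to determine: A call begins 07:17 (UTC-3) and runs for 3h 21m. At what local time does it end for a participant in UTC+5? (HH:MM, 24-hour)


Start: 07:17 in UTC-3
Step 1 - add duration:
  minutes: 17 + 21 = 38
  hours: 7 + 3 + 0 = 10
  end in UTC-3: 10:38
Step 2 - convert UTC-3 -> UTC+5:
  offset difference: 5 - (-3) = 8 hours
  10 + (8) = 18 -> mod 24 = 18
Result: 18:38 in UTC+5

18:38


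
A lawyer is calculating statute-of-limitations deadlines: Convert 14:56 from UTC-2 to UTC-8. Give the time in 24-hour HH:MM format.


Local time: 14:56 at UTC-2 (offset -2h)
Target zone: UTC-8 (offset -8h)
Difference: -8 - (-2) = -6 hours
Calculation: 14 + (-6) = 8
Result: 08:56

08:56


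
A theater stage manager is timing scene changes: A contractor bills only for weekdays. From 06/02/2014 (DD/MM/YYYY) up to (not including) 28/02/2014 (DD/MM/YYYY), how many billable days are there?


Start: 2014-02-06 (Thursday)
End (exclusive): 2014-02-28 (Friday)
Total calendar days: 22
Full weeks: 22 // 7 = 3 -> 15 weekdays
Remaining 1 days starting on Thursday:
  Thu(w) -> 1 weekdays
Total business days: 15 + 1 = 16

16


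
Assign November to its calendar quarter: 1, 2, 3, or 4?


Month: November (month 11)
Q1: January-March (months 1-3)
Q2: April-June (months 4-6)
Q3: July-September (months 7-9)
Q4: October-December (months 10-12)
Month 11 falls in Q4

4


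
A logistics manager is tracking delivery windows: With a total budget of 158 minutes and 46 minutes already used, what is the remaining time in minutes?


Total budget: 158 minutes
Time used: 46 minutes
Remaining: 158 - 46 = 112 minutes
Percent used: 29.1%
Percent remaining: 70.9%

112


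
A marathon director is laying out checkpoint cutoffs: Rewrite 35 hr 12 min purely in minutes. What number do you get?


Hours: 35
Extra minutes: 12
Minutes per hour: 60
Hours to minutes: 35 x 60 = 2100
Total: 2100 + 12 = 2112

2112


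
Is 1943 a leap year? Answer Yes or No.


Year: 1943
Divisible by 4? 1943 / 4 = 485.75 -> No
Not divisible by 4, so NOT a leap year

No


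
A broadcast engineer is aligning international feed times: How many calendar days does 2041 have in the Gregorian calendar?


Year: 2041
Check leap year rules:
Divisible by 4? No
2041 is not a leap year
Days: 365

365


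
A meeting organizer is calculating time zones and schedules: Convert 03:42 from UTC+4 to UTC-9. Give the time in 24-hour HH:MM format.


Local time: 03:42 at UTC+4 (offset 4h)
Target zone: UTC-9 (offset -9h)
Difference: -9 - (4) = -13 hours
Calculation: 3 + (-13) = -10
Wraparound: (-10) mod 24 = 14
Result: 14:42

14:42


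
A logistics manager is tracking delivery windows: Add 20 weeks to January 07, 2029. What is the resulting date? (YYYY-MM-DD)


Start: 2029-01-07
Weeks to add: 20
Convert to days: 20 x 7 = 140 days
Add 140 days to 2029-01-07
Result: 2029-05-27

2029-05-27


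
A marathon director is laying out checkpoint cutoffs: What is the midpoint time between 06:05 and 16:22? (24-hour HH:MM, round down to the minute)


Start time: 06:05 = 365 minutes from midnight
End time: 16:22 = 982 minutes from midnight
Sum: 365 + 982 = 1347
Midpoint: 1347 / 2 = 673 minutes
Convert: 673 / 60 = 11 hours, 13 minutes
Result: 11:13

11:13


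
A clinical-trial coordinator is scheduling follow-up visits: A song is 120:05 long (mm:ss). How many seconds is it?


Minutes: 120
Extra seconds: 5
Seconds per minute: 60
Minutes to seconds: 120 x 60 = 7200
Total: 7200 + 5 = 7205

7205


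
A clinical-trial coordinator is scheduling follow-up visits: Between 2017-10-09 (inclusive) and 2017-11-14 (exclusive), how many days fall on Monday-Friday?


Start: 2017-10-09 (Monday)
End (exclusive): 2017-11-14 (Tuesday)
Total calendar days: 36
Full weeks: 36 // 7 = 5 -> 25 weekdays
Remaining 1 days starting on Monday:
  Mon(w) -> 1 weekdays
Total business days: 25 + 1 = 26

26


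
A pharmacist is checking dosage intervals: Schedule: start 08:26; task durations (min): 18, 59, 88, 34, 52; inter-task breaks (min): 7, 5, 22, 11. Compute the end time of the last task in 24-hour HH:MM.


Start: 08:26 = 506 min from midnight
  after task 1 (18 min): 08:44
  after break (7 min): 08:51
  after task 2 (59 min): 09:50
  after break (5 min): 09:55
  after task 3 (88 min): 11:23
  after break (22 min): 11:45
  after task 4 (34 min): 12:19
  after break (11 min): 12:30
  after task 5 (52 min): 13:22
Total elapsed: 296 minutes
End time: 13:22

13:22


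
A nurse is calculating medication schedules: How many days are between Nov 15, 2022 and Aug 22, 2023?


Start date: 2022-11-15
End date: 2023-08-22
Nov 2022: +16 days
Dec 2022: +31 days
Jan 2023: +31 days
... (7 more months)
Total: 280 days

280


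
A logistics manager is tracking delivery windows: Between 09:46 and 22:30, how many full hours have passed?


Start: 09:46
End: 22:30
Hour difference: 22 - 9 = 13 hours
Minute difference: 30 - 46 = -16 minutes
Total minutes: 764
Complete hours: 764 / 60 = 12 (remainder 44)

12


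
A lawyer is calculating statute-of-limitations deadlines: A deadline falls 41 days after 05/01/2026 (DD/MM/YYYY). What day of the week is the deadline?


Start: 2026-01-05 (Monday)
Step 1 - find target date: add 41 days
  2026-01-05 + 41 days = 2026-02-15
Step 2 - day of week:
  41 mod 7 = 6
  Monday + 6 days -> Sunday
Result: Sunday (2026-02-15)

Sunday


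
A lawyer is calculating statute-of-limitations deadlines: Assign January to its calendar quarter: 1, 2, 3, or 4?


Month: January (month 1)
Q1: January-March (months 1-3)
Q2: April-June (months 4-6)
Q3: July-September (months 7-9)
Q4: October-December (months 10-12)
Month 1 falls in Q1

1


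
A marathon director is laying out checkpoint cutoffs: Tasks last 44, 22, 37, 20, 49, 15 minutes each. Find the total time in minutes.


Durations: 44, 22, 37, 20, 49, 15
Running sum: 44
+ 22 = 66
+ 37 = 103
+ 20 = 123
+ 49 = 172
+ 15 = 187
Total duration: 187 minutes
That is 3 hours and 7 minutes

187


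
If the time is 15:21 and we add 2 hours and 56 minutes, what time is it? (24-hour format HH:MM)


Start time: 15:21
Adding: 2 hours 56 minutes
Minutes: 21 + 56 = 77
Minute overflow: 77 >= 60, so carry 1 hour, minutes = 17
Hours: 15 + 2 + 1 = 18
Result: 18:17

18:17


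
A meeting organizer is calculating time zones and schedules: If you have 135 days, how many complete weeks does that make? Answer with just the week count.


Total days: 135
Days per week: 7
Division: 135 / 7 = 19 remainder 2
Complete weeks: 19
Remaining days: 2

19


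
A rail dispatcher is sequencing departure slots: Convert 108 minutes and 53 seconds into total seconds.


Minutes: 108
Seconds: 53
Convert minutes to seconds: 108 x 60 = 6480
Add remaining seconds: 6480 + 53 = 6533

6533


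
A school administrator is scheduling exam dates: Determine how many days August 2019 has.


Month: August
Year: 2019
August is a 31-day month
Total: 31 days

31


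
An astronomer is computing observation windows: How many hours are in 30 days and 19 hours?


Days: 30
Extra hours: 19
Hours per day: 24
Days to hours: 30 x 24 = 720
Total: 720 + 19 = 739

739


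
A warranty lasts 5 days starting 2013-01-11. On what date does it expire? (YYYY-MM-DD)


Start: 2013-01-11
Adding 5 days
Days remaining in January: 20
Result: 2013-01-16

2013-01-16


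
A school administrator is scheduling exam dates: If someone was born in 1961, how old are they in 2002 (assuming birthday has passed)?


Birth year: 1961
Current year: 2002
Age = current year - birth year
Age = 2002 - 1961 = 41

41


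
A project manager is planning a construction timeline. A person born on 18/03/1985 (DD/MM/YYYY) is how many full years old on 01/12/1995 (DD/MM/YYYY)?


Birth: 1985-03-18
Reference: 1995-12-01
Year difference: 1995 - 1985 = 10
Has birthday (03-18) occurred by 12-01? Yes
Age in full years: 10

10


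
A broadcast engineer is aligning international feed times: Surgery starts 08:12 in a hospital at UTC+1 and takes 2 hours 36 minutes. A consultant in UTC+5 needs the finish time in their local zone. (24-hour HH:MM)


Start: 08:12 in UTC+1
Step 1 - add duration:
  minutes: 12 + 36 = 48
  hours: 8 + 2 + 0 = 10
  end in UTC+1: 10:48
Step 2 - convert UTC+1 -> UTC+5:
  offset difference: 5 - (1) = 4 hours
  10 + (4) = 14 -> mod 24 = 14
Result: 14:48 in UTC+5

14:48


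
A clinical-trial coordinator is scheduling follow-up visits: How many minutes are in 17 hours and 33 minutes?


Hours: 17
Minutes: 33
Convert hours to minutes: 17 x 60 = 1020
Add remaining minutes: 1020 + 33 = 1053

1053


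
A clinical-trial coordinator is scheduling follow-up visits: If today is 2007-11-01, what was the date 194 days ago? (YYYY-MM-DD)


Start: 2007-11-01
Subtracting 194 days
Days already passed in November: 1
After going back through November: 193 more days to subtract
October 2007: 31 days, 162 remaining
September 2007: 30 days, 132 remaining
August 2007: 31 days, 101 remaining
July 2007: 31 days, 70 remaining
Result: 2007-04-21

2007-04-21


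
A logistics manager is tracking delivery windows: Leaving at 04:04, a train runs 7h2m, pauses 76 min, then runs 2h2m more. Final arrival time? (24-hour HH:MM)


Depart: 04:04
Leg 1: +422 min -> 11:06
Layover: +76 min -> 12:22
Leg 2: +122 min -> 14:24
Total travel: 620 minutes = 10h 20m
Arrival: 14:24

14:24


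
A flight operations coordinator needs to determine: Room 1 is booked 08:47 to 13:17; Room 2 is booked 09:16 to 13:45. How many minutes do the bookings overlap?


Interval A: [527, 797] minutes from midnight
Interval B: [556, 825] minutes from midnight
Overlap start = max(527, 556) = 556
Overlap end = min(797, 825) = 797
Overlap = 797 - 556 = 241 minutes

241


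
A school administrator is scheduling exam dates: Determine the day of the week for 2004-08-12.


Date: 2004-08-12
January 1, 2004 is a Thursday
Day of year: 225
Offset from Jan 1: 224 days
224 mod 7 = 0
Result: Thursday

Thursday


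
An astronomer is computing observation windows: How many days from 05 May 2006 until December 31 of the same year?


Start: May 05, 2006
End: December 31, 2006
Days left in May: 26
June: 30
July: 31
August: 31
September: 30
... plus remaining months
Sum of remaining months: 214
Total: 26 + 214 = 240

240


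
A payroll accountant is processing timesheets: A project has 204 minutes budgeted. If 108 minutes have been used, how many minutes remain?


Total budget: 204 minutes
Time used: 108 minutes
Remaining: 204 - 108 = 96 minutes
Percent used: 52.9%
Percent remaining: 47.1%

96


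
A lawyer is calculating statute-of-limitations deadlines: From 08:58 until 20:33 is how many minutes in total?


Start time: 08:58 = 538 minutes from midnight
End time: 20:33 = 1233 minutes from midnight
Difference: 1233 - 538 = 695 minutes
That is 11 hours and 35 minutes

695


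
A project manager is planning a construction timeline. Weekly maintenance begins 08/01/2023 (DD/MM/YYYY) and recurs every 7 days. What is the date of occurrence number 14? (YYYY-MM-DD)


First occurrence: 2023-01-08 (occurrence 1)
Each occurrence is 7 days after the previous.
Occurrence 14 is 13 weeks after the first.
13 weeks = 91 days
2023-01-08 + 91 days = 2023-04-09

2023-04-09


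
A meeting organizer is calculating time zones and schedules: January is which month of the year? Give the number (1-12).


Calendar month order:
1. January <--
2. February
January is month number 1

1


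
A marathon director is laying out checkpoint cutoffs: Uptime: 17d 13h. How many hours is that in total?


Days: 17
Extra hours: 13
Hours per day: 24
Days to hours: 17 x 24 = 408
Total: 408 + 13 = 421

421


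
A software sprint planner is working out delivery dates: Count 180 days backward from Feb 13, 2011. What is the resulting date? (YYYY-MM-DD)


Start: 2011-02-13
Subtracting 180 days
Days already passed in February: 13
After going back through February: 167 more days to subtract
January 2011: 31 days, 136 remaining
December 2010: 31 days, 105 remaining
November 2010: 30 days, 75 remaining
October 2010: 31 days, 44 remaining
Result: 2010-08-17

2010-08-17


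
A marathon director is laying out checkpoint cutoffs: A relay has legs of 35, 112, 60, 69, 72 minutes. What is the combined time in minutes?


Durations: 35, 112, 60, 69, 72
Running sum: 35
+ 112 = 147
+ 60 = 207
+ 69 = 276
+ 72 = 348
Total duration: 348 minutes
That is 5 hours and 48 minutes

348


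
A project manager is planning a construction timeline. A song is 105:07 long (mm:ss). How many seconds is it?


Minutes: 105
Extra seconds: 7
Seconds per minute: 60
Minutes to seconds: 105 x 60 = 6300
Total: 6300 + 7 = 6307

6307


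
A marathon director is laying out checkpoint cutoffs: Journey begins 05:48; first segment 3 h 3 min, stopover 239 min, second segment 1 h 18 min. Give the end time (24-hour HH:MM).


Depart: 05:48
Leg 1: +183 min -> 08:51
Layover: +239 min -> 12:50
Leg 2: +78 min -> 14:08
Total travel: 500 minutes = 8h 20m
Arrival: 14:08

14:08


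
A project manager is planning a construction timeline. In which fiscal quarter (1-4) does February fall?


Month: February (month 2)
Q1: January-March (months 1-3)
Q2: April-June (months 4-6)
Q3: July-September (months 7-9)
Q4: October-December (months 10-12)
Month 2 falls in Q1

1


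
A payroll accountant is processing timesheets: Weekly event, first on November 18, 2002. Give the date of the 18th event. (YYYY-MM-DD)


First occurrence: 2002-11-18 (occurrence 1)
Each occurrence is 7 days after the previous.
Occurrence 18 is 17 weeks after the first.
17 weeks = 119 days
2002-11-18 + 119 days = 2003-03-17

2003-03-17


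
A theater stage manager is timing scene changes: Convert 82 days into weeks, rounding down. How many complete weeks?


Total days: 82
Days per week: 7
Division: 82 / 7 = 11 remainder 5
Complete weeks: 11
Remaining days: 5

11


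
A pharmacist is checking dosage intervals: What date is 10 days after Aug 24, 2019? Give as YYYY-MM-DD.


Start: 2019-08-24
Adding 10 days
Days remaining in August: 7
After August: 3 days still to add
September 2019 has 30 days, need 3
Result: 2019-09-03

2019-09-03


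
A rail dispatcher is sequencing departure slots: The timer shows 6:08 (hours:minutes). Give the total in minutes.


Hours: 6
Minutes: 8
Convert hours to minutes: 6 x 60 = 360
Add remaining minutes: 360 + 8 = 368

368


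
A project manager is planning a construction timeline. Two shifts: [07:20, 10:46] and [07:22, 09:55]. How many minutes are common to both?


Interval A: [440, 646] minutes from midnight
Interval B: [442, 595] minutes from midnight
Overlap start = max(440, 442) = 442
Overlap end = min(646, 595) = 595
Overlap = 595 - 442 = 153 minutes

153


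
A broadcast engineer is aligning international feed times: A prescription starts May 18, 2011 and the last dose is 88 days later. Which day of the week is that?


Start: 2011-05-18 (Wednesday)
Step 1 - find target date: add 88 days
  2011-05-18 + 88 days = 2011-08-14
Step 2 - day of week:
  88 mod 7 = 4
  Wednesday + 4 days -> Sunday
Result: Sunday (2011-08-14)

Sunday


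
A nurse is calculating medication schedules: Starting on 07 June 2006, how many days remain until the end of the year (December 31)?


Start: June 07, 2006
End: December 31, 2006
Days left in June: 23
July: 31
August: 31
September: 30
October: 31
... plus remaining months
Sum of remaining months: 184
Total: 23 + 184 = 207

207


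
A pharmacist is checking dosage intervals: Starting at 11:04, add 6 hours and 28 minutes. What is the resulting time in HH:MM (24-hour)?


Start time: 11:04
Adding: 6 hours 28 minutes
Minutes: 4 + 28 = 32
Hours: 11 + 6 + 0 = 17
Result: 17:32

17:32
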